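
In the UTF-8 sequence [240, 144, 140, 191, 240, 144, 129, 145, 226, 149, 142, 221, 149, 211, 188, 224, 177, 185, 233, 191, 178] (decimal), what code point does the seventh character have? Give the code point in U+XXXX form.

Offset 0: leading byte 0xF0 = 11110000 → 4-byte char #1 = F0 90 8C BF.
Offset 4: leading byte 0xF0 = 11110000 → 4-byte char #2 = F0 90 81 91.
Offset 8: leading byte 0xE2 = 11100010 → 3-byte char #3 = E2 95 8E.
Offset 11: leading byte 0xDD = 11011101 → 2-byte char #4 = DD 95.
Offset 13: leading byte 0xD3 = 11010011 → 2-byte char #5 = D3 BC.
Offset 15: leading byte 0xE0 = 11100000 → 3-byte char #6 = E0 B1 B9.
Offset 18: leading byte 0xE9 = 11101001 → 3-byte char #7 = E9 BF B2.
Leading byte 0xE9 = 11101001 matches 1110xxxx → 3-byte sequence.
Byte 1: 0xE9 = 11101001, payload 1001 (4 bits).
Byte 2: 0xBF = 10111111 (10xxxxxx ✓), payload 111111.
Byte 3: 0xB2 = 10110010 (10xxxxxx ✓), payload 110010.
Concatenate: 1001111111110010 = 0x9FF2 (16 bits → U+9FF2).

U+9FF2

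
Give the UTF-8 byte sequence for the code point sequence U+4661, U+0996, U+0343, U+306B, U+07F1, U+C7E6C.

U+4661: 3-byte form → E4 99 A1.
U+0996: 3-byte form → E0 A6 96.
U+0343: 2-byte form → CD 83.
U+306B: 3-byte form → E3 81 AB.
U+07F1: 2-byte form → DF B1.
U+C7E6C: 4-byte form → F3 87 B9 AC.
Concatenated (17 bytes): E4 99 A1 E0 A6 96 CD 83 E3 81 AB DF B1 F3 87 B9 AC.

E4 99 A1 E0 A6 96 CD 83 E3 81 AB DF B1 F3 87 B9 AC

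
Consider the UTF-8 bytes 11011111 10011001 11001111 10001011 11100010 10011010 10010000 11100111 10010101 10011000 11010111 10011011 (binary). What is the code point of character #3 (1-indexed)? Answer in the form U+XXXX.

Offset 0: leading byte 0xDF = 11011111 → 2-byte char #1 = DF 99.
Offset 2: leading byte 0xCF = 11001111 → 2-byte char #2 = CF 8B.
Offset 4: leading byte 0xE2 = 11100010 → 3-byte char #3 = E2 9A 90.
Leading byte 0xE2 = 11100010 matches 1110xxxx → 3-byte sequence.
Byte 1: 0xE2 = 11100010, payload 0010 (4 bits).
Byte 2: 0x9A = 10011010 (10xxxxxx ✓), payload 011010.
Byte 3: 0x90 = 10010000 (10xxxxxx ✓), payload 010000.
Concatenate: 0010011010010000 = 0x2690 (16 bits → U+2690).

U+2690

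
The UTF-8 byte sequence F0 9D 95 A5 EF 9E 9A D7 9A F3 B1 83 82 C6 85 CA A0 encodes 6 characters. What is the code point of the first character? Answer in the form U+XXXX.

U+1D565

Offset 0: leading byte 0xF0 = 11110000 → 4-byte char #1 = F0 9D 95 A5.
Leading byte 0xF0 = 11110000 matches 11110xxx → 4-byte sequence.
Byte 1: 0xF0 = 11110000, payload 000 (3 bits).
Byte 2: 0x9D = 10011101 (10xxxxxx ✓), payload 011101.
Byte 3: 0x95 = 10010101 (10xxxxxx ✓), payload 010101.
Byte 4: 0xA5 = 10100101 (10xxxxxx ✓), payload 100101.
Concatenate: 000011101010101100101 = 0x1D565 (21 bits → U+1D565).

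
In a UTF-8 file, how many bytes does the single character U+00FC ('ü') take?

U+00FC = 0xFC. UTF-8 uses 1 byte below 0x80, 2 below 0x800, 3 below 0x10000, 4 up to 0x10FFFF. 0xFC is in U+0080–U+07FF → 2 bytes.

2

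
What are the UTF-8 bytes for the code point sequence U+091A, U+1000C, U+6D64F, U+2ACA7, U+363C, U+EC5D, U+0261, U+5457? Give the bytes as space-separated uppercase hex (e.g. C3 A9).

U+091A: 3-byte form → E0 A4 9A.
U+1000C: 4-byte form → F0 90 80 8C.
U+6D64F: 4-byte form → F1 AD 99 8F.
U+2ACA7: 4-byte form → F0 AA B2 A7.
U+363C: 3-byte form → E3 98 BC.
U+EC5D: 3-byte form → EE B1 9D.
U+0261: 2-byte form → C9 A1.
U+5457: 3-byte form → E5 91 97.
Concatenated (26 bytes): E0 A4 9A F0 90 80 8C F1 AD 99 8F F0 AA B2 A7 E3 98 BC EE B1 9D C9 A1 E5 91 97.

E0 A4 9A F0 90 80 8C F1 AD 99 8F F0 AA B2 A7 E3 98 BC EE B1 9D C9 A1 E5 91 97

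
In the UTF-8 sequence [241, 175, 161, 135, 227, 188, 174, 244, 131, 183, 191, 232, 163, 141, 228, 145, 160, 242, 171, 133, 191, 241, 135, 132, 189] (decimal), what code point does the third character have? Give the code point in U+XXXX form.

U+103DFF

Offset 0: leading byte 0xF1 = 11110001 → 4-byte char #1 = F1 AF A1 87.
Offset 4: leading byte 0xE3 = 11100011 → 3-byte char #2 = E3 BC AE.
Offset 7: leading byte 0xF4 = 11110100 → 4-byte char #3 = F4 83 B7 BF.
Leading byte 0xF4 = 11110100 matches 11110xxx → 4-byte sequence.
Byte 1: 0xF4 = 11110100, payload 100 (3 bits).
Byte 2: 0x83 = 10000011 (10xxxxxx ✓), payload 000011.
Byte 3: 0xB7 = 10110111 (10xxxxxx ✓), payload 110111.
Byte 4: 0xBF = 10111111 (10xxxxxx ✓), payload 111111.
Concatenate: 100000011110111111111 = 0x103DFF (21 bits → U+103DFF).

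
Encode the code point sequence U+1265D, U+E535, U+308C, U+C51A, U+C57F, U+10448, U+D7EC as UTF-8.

U+1265D: 4-byte form → F0 92 99 9D.
U+E535: 3-byte form → EE 94 B5.
U+308C: 3-byte form → E3 82 8C.
U+C51A: 3-byte form → EC 94 9A.
U+C57F: 3-byte form → EC 95 BF.
U+10448: 4-byte form → F0 90 91 88.
U+D7EC: 3-byte form → ED 9F AC.
Concatenated (23 bytes): F0 92 99 9D EE 94 B5 E3 82 8C EC 94 9A EC 95 BF F0 90 91 88 ED 9F AC.

F0 92 99 9D EE 94 B5 E3 82 8C EC 94 9A EC 95 BF F0 90 91 88 ED 9F AC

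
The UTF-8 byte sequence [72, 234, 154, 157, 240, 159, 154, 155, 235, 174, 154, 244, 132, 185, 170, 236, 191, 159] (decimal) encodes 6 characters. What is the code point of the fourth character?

U+BB9A

Offset 0: leading byte 0x48 = 01001000 → 1-byte char #1 = 48.
Offset 1: leading byte 0xEA = 11101010 → 3-byte char #2 = EA 9A 9D.
Offset 4: leading byte 0xF0 = 11110000 → 4-byte char #3 = F0 9F 9A 9B.
Offset 8: leading byte 0xEB = 11101011 → 3-byte char #4 = EB AE 9A.
Leading byte 0xEB = 11101011 matches 1110xxxx → 3-byte sequence.
Byte 1: 0xEB = 11101011, payload 1011 (4 bits).
Byte 2: 0xAE = 10101110 (10xxxxxx ✓), payload 101110.
Byte 3: 0x9A = 10011010 (10xxxxxx ✓), payload 011010.
Concatenate: 1011101110011010 = 0xBB9A (16 bits → U+BB9A).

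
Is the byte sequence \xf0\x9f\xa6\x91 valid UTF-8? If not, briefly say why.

valid

Leading byte 0xF0 = 11110000 → 4-byte form.
Continuation bytes 0x9F=10011111, 0xA6=10100110, 0x91=10010001 all match 10xxxxxx.
Decoded value 0x1F991 is ≥ 0x10000 (shortest form) and not a surrogate.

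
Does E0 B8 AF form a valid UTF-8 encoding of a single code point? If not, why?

Leading byte 0xE0 = 11100000 → 3-byte form.
Continuation bytes 0xB8=10111000, 0xAF=10101111 all match 10xxxxxx.
Decoded value 0xE2F is ≥ 0x800 (shortest form) and not a surrogate.

valid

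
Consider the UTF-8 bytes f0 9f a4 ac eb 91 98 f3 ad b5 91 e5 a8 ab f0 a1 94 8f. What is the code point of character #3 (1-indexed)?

Offset 0: leading byte 0xF0 = 11110000 → 4-byte char #1 = F0 9F A4 AC.
Offset 4: leading byte 0xEB = 11101011 → 3-byte char #2 = EB 91 98.
Offset 7: leading byte 0xF3 = 11110011 → 4-byte char #3 = F3 AD B5 91.
Leading byte 0xF3 = 11110011 matches 11110xxx → 4-byte sequence.
Byte 1: 0xF3 = 11110011, payload 011 (3 bits).
Byte 2: 0xAD = 10101101 (10xxxxxx ✓), payload 101101.
Byte 3: 0xB5 = 10110101 (10xxxxxx ✓), payload 110101.
Byte 4: 0x91 = 10010001 (10xxxxxx ✓), payload 010001.
Concatenate: 011101101110101010001 = 0xEDD51 (21 bits → U+EDD51).

U+EDD51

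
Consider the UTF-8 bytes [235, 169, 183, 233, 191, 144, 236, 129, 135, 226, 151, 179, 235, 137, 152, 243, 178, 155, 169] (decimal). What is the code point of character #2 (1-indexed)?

Offset 0: leading byte 0xEB = 11101011 → 3-byte char #1 = EB A9 B7.
Offset 3: leading byte 0xE9 = 11101001 → 3-byte char #2 = E9 BF 90.
Leading byte 0xE9 = 11101001 matches 1110xxxx → 3-byte sequence.
Byte 1: 0xE9 = 11101001, payload 1001 (4 bits).
Byte 2: 0xBF = 10111111 (10xxxxxx ✓), payload 111111.
Byte 3: 0x90 = 10010000 (10xxxxxx ✓), payload 010000.
Concatenate: 1001111111010000 = 0x9FD0 (16 bits → U+9FD0).

U+9FD0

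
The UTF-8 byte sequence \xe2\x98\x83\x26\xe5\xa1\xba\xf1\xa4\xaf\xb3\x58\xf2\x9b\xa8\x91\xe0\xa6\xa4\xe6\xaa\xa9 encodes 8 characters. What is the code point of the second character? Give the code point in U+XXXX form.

Offset 0: leading byte 0xE2 = 11100010 → 3-byte char #1 = E2 98 83.
Offset 3: leading byte 0x26 = 00100110 → 1-byte char #2 = 26.
Leading byte 0x26 = 00100110 matches 0xxxxxxx → 1-byte sequence.
Byte 1: 0x26 = 00100110, payload 0100110 (7 bits).
Concatenate: 0100110 = 0x26 (7 bits → U+0026).

U+0026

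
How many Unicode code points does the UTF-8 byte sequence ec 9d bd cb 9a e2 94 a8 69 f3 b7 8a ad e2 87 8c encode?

Byte at offset 0: 0xEC = 11101100 → 3-byte char (#1). Advance 3.
Byte at offset 3: 0xCB = 11001011 → 2-byte char (#2). Advance 2.
Byte at offset 5: 0xE2 = 11100010 → 3-byte char (#3). Advance 3.
Byte at offset 8: 0x69 = 01101001 → 1-byte char (#4). Advance 1.
Byte at offset 9: 0xF3 = 11110011 → 4-byte char (#5). Advance 4.
Byte at offset 13: 0xE2 = 11100010 → 3-byte char (#6). Advance 3.
Reached end at offset 16 after 6 code points.

6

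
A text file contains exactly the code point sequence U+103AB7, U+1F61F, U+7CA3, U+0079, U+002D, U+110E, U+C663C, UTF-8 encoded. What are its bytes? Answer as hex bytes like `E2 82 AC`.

F4 83 AA B7 F0 9F 98 9F E7 B2 A3 79 2D E1 84 8E F3 86 98 BC

U+103AB7: 4-byte form → F4 83 AA B7.
U+1F61F: 4-byte form → F0 9F 98 9F.
U+7CA3: 3-byte form → E7 B2 A3.
U+0079: 1-byte form → 79.
U+002D: 1-byte form → 2D.
U+110E: 3-byte form → E1 84 8E.
U+C663C: 4-byte form → F3 86 98 BC.
Concatenated (20 bytes): F4 83 AA B7 F0 9F 98 9F E7 B2 A3 79 2D E1 84 8E F3 86 98 BC.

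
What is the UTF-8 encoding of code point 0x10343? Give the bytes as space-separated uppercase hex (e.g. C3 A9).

U+10343 = 0x10343 = 66371 decimal. In range U+10000–U+10FFFF → 4-byte form: 11110xxx 10xxxxxx 10xxxxxx 10xxxxxx.
Binary (21 bits): 000010000001101000011.
Split 3+6+6+6: 000 | 010000 | 001101 | 000011.
Byte 1: 11110000 = 0xF0.
Byte 2: 10010000 = 0x90.
Byte 3: 10001101 = 0x8D.
Byte 4: 10000011 = 0x83.

F0 90 8D 83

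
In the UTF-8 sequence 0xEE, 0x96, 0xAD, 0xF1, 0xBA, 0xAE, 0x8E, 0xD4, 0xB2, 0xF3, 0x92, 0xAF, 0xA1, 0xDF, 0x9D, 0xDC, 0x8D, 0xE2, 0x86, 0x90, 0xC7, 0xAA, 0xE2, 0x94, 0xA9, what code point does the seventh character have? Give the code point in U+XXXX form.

Offset 0: leading byte 0xEE = 11101110 → 3-byte char #1 = EE 96 AD.
Offset 3: leading byte 0xF1 = 11110001 → 4-byte char #2 = F1 BA AE 8E.
Offset 7: leading byte 0xD4 = 11010100 → 2-byte char #3 = D4 B2.
Offset 9: leading byte 0xF3 = 11110011 → 4-byte char #4 = F3 92 AF A1.
Offset 13: leading byte 0xDF = 11011111 → 2-byte char #5 = DF 9D.
Offset 15: leading byte 0xDC = 11011100 → 2-byte char #6 = DC 8D.
Offset 17: leading byte 0xE2 = 11100010 → 3-byte char #7 = E2 86 90.
Leading byte 0xE2 = 11100010 matches 1110xxxx → 3-byte sequence.
Byte 1: 0xE2 = 11100010, payload 0010 (4 bits).
Byte 2: 0x86 = 10000110 (10xxxxxx ✓), payload 000110.
Byte 3: 0x90 = 10010000 (10xxxxxx ✓), payload 010000.
Concatenate: 0010000110010000 = 0x2190 (16 bits → U+2190).

U+2190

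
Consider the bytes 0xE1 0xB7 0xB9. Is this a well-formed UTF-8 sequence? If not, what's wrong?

valid

Leading byte 0xE1 = 11100001 → 3-byte form.
Continuation bytes 0xB7=10110111, 0xB9=10111001 all match 10xxxxxx.
Decoded value 0x1DF9 is ≥ 0x800 (shortest form) and not a surrogate.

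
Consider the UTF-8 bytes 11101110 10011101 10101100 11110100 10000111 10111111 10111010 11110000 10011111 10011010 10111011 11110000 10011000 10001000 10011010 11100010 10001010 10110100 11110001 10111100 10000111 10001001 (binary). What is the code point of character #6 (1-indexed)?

Offset 0: leading byte 0xEE = 11101110 → 3-byte char #1 = EE 9D AC.
Offset 3: leading byte 0xF4 = 11110100 → 4-byte char #2 = F4 87 BF BA.
Offset 7: leading byte 0xF0 = 11110000 → 4-byte char #3 = F0 9F 9A BB.
Offset 11: leading byte 0xF0 = 11110000 → 4-byte char #4 = F0 98 88 9A.
Offset 15: leading byte 0xE2 = 11100010 → 3-byte char #5 = E2 8A B4.
Offset 18: leading byte 0xF1 = 11110001 → 4-byte char #6 = F1 BC 87 89.
Leading byte 0xF1 = 11110001 matches 11110xxx → 4-byte sequence.
Byte 1: 0xF1 = 11110001, payload 001 (3 bits).
Byte 2: 0xBC = 10111100 (10xxxxxx ✓), payload 111100.
Byte 3: 0x87 = 10000111 (10xxxxxx ✓), payload 000111.
Byte 4: 0x89 = 10001001 (10xxxxxx ✓), payload 001001.
Concatenate: 001111100000111001001 = 0x7C1C9 (21 bits → U+7C1C9).

U+7C1C9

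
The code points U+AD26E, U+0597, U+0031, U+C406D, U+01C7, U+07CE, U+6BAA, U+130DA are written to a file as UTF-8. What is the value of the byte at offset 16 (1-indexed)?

0xE6

1-indexed offset 16 is 0-indexed offset 15.
U+AD26E → 4-byte form F2 AD 89 AE at offsets 0–3.
U+0597 → 2-byte form D6 97 at offsets 4–5.
U+0031 → 1-byte form 31 at offsets 6–6.
U+C406D → 4-byte form F3 84 81 AD at offsets 7–10.
U+01C7 → 2-byte form C7 87 at offsets 11–12.
U+07CE → 2-byte form DF 8E at offsets 13–14.
U+6BAA → 3-byte form E6 AE AA at offsets 15–17.
Offset 15 falls in char 7's range; it's byte 1 of E6 AE AA = 0xE6.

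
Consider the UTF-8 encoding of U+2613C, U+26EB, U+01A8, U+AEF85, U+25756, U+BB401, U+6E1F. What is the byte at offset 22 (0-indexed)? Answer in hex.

0xB8

U+2613C → 4-byte form F0 A6 84 BC at offsets 0–3.
U+26EB → 3-byte form E2 9B AB at offsets 4–6.
U+01A8 → 2-byte form C6 A8 at offsets 7–8.
U+AEF85 → 4-byte form F2 AE BE 85 at offsets 9–12.
U+25756 → 4-byte form F0 A5 9D 96 at offsets 13–16.
U+BB401 → 4-byte form F2 BB 90 81 at offsets 17–20.
U+6E1F → 3-byte form E6 B8 9F at offsets 21–23.
Offset 22 falls in char 7's range; it's byte 2 of E6 B8 9F = 0xB8.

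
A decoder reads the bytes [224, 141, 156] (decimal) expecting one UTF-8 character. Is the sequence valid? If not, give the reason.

invalid (overlong encoding)

Leading byte 0xE0 = 11100000 → 3-byte form.
Continuation bytes all match 10xxxxxx. Payload decodes to 0x35C.
But 0x35C < 0x800, the minimum for a 3-byte sequence — this is an overlong encoding.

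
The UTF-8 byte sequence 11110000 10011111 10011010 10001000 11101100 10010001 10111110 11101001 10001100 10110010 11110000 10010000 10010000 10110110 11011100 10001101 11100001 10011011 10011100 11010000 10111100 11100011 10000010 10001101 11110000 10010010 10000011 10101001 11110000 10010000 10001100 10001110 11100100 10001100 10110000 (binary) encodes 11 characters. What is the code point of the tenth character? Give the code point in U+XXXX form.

U+1030E

Offset 0: leading byte 0xF0 = 11110000 → 4-byte char #1 = F0 9F 9A 88.
Offset 4: leading byte 0xEC = 11101100 → 3-byte char #2 = EC 91 BE.
Offset 7: leading byte 0xE9 = 11101001 → 3-byte char #3 = E9 8C B2.
Offset 10: leading byte 0xF0 = 11110000 → 4-byte char #4 = F0 90 90 B6.
Offset 14: leading byte 0xDC = 11011100 → 2-byte char #5 = DC 8D.
Offset 16: leading byte 0xE1 = 11100001 → 3-byte char #6 = E1 9B 9C.
Offset 19: leading byte 0xD0 = 11010000 → 2-byte char #7 = D0 BC.
Offset 21: leading byte 0xE3 = 11100011 → 3-byte char #8 = E3 82 8D.
Offset 24: leading byte 0xF0 = 11110000 → 4-byte char #9 = F0 92 83 A9.
Offset 28: leading byte 0xF0 = 11110000 → 4-byte char #10 = F0 90 8C 8E.
Leading byte 0xF0 = 11110000 matches 11110xxx → 4-byte sequence.
Byte 1: 0xF0 = 11110000, payload 000 (3 bits).
Byte 2: 0x90 = 10010000 (10xxxxxx ✓), payload 010000.
Byte 3: 0x8C = 10001100 (10xxxxxx ✓), payload 001100.
Byte 4: 0x8E = 10001110 (10xxxxxx ✓), payload 001110.
Concatenate: 000010000001100001110 = 0x1030E (21 bits → U+1030E).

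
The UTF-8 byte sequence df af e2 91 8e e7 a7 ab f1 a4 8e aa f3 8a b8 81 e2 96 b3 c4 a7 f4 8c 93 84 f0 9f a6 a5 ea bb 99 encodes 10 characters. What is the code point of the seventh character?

Offset 0: leading byte 0xDF = 11011111 → 2-byte char #1 = DF AF.
Offset 2: leading byte 0xE2 = 11100010 → 3-byte char #2 = E2 91 8E.
Offset 5: leading byte 0xE7 = 11100111 → 3-byte char #3 = E7 A7 AB.
Offset 8: leading byte 0xF1 = 11110001 → 4-byte char #4 = F1 A4 8E AA.
Offset 12: leading byte 0xF3 = 11110011 → 4-byte char #5 = F3 8A B8 81.
Offset 16: leading byte 0xE2 = 11100010 → 3-byte char #6 = E2 96 B3.
Offset 19: leading byte 0xC4 = 11000100 → 2-byte char #7 = C4 A7.
Leading byte 0xC4 = 11000100 matches 110xxxxx → 2-byte sequence.
Byte 1: 0xC4 = 11000100, payload 00100 (5 bits).
Byte 2: 0xA7 = 10100111 (10xxxxxx ✓), payload 100111.
Concatenate: 00100100111 = 0x127 (11 bits → U+0127).

U+0127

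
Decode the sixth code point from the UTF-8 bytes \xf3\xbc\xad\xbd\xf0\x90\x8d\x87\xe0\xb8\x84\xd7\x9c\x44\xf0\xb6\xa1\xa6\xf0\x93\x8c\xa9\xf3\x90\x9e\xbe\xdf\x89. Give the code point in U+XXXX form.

U+36866

Offset 0: leading byte 0xF3 = 11110011 → 4-byte char #1 = F3 BC AD BD.
Offset 4: leading byte 0xF0 = 11110000 → 4-byte char #2 = F0 90 8D 87.
Offset 8: leading byte 0xE0 = 11100000 → 3-byte char #3 = E0 B8 84.
Offset 11: leading byte 0xD7 = 11010111 → 2-byte char #4 = D7 9C.
Offset 13: leading byte 0x44 = 01000100 → 1-byte char #5 = 44.
Offset 14: leading byte 0xF0 = 11110000 → 4-byte char #6 = F0 B6 A1 A6.
Leading byte 0xF0 = 11110000 matches 11110xxx → 4-byte sequence.
Byte 1: 0xF0 = 11110000, payload 000 (3 bits).
Byte 2: 0xB6 = 10110110 (10xxxxxx ✓), payload 110110.
Byte 3: 0xA1 = 10100001 (10xxxxxx ✓), payload 100001.
Byte 4: 0xA6 = 10100110 (10xxxxxx ✓), payload 100110.
Concatenate: 000110110100001100110 = 0x36866 (21 bits → U+36866).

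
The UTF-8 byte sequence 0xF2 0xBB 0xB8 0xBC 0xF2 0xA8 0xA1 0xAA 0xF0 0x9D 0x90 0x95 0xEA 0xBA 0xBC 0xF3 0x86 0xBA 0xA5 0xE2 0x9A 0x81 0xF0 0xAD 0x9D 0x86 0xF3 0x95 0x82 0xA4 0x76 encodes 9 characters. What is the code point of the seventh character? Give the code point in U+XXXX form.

U+2D746

Offset 0: leading byte 0xF2 = 11110010 → 4-byte char #1 = F2 BB B8 BC.
Offset 4: leading byte 0xF2 = 11110010 → 4-byte char #2 = F2 A8 A1 AA.
Offset 8: leading byte 0xF0 = 11110000 → 4-byte char #3 = F0 9D 90 95.
Offset 12: leading byte 0xEA = 11101010 → 3-byte char #4 = EA BA BC.
Offset 15: leading byte 0xF3 = 11110011 → 4-byte char #5 = F3 86 BA A5.
Offset 19: leading byte 0xE2 = 11100010 → 3-byte char #6 = E2 9A 81.
Offset 22: leading byte 0xF0 = 11110000 → 4-byte char #7 = F0 AD 9D 86.
Leading byte 0xF0 = 11110000 matches 11110xxx → 4-byte sequence.
Byte 1: 0xF0 = 11110000, payload 000 (3 bits).
Byte 2: 0xAD = 10101101 (10xxxxxx ✓), payload 101101.
Byte 3: 0x9D = 10011101 (10xxxxxx ✓), payload 011101.
Byte 4: 0x86 = 10000110 (10xxxxxx ✓), payload 000110.
Concatenate: 000101101011101000110 = 0x2D746 (21 bits → U+2D746).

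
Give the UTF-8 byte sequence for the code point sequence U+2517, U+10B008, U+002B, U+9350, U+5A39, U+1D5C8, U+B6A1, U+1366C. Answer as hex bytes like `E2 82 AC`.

E2 94 97 F4 8B 80 88 2B E9 8D 90 E5 A8 B9 F0 9D 97 88 EB 9A A1 F0 93 99 AC

U+2517: 3-byte form → E2 94 97.
U+10B008: 4-byte form → F4 8B 80 88.
U+002B: 1-byte form → 2B.
U+9350: 3-byte form → E9 8D 90.
U+5A39: 3-byte form → E5 A8 B9.
U+1D5C8: 4-byte form → F0 9D 97 88.
U+B6A1: 3-byte form → EB 9A A1.
U+1366C: 4-byte form → F0 93 99 AC.
Concatenated (25 bytes): E2 94 97 F4 8B 80 88 2B E9 8D 90 E5 A8 B9 F0 9D 97 88 EB 9A A1 F0 93 99 AC.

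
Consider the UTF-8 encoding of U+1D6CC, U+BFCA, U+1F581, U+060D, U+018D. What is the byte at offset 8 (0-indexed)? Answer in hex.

0x9F

U+1D6CC → 4-byte form F0 9D 9B 8C at offsets 0–3.
U+BFCA → 3-byte form EB BF 8A at offsets 4–6.
U+1F581 → 4-byte form F0 9F 96 81 at offsets 7–10.
Offset 8 falls in char 3's range; it's byte 2 of F0 9F 96 81 = 0x9F.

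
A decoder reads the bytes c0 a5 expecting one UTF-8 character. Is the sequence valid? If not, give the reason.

Leading byte 0xC0 = 11000000 → 2-byte form.
Continuation bytes all match 10xxxxxx. Payload decodes to 0x25.
But 0x25 < 0x80, the minimum for a 2-byte sequence — this is an overlong encoding.

invalid (overlong encoding)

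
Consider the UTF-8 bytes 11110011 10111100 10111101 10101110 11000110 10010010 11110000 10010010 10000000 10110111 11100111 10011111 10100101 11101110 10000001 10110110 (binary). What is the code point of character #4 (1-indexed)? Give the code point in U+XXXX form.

U+77E5

Offset 0: leading byte 0xF3 = 11110011 → 4-byte char #1 = F3 BC BD AE.
Offset 4: leading byte 0xC6 = 11000110 → 2-byte char #2 = C6 92.
Offset 6: leading byte 0xF0 = 11110000 → 4-byte char #3 = F0 92 80 B7.
Offset 10: leading byte 0xE7 = 11100111 → 3-byte char #4 = E7 9F A5.
Leading byte 0xE7 = 11100111 matches 1110xxxx → 3-byte sequence.
Byte 1: 0xE7 = 11100111, payload 0111 (4 bits).
Byte 2: 0x9F = 10011111 (10xxxxxx ✓), payload 011111.
Byte 3: 0xA5 = 10100101 (10xxxxxx ✓), payload 100101.
Concatenate: 0111011111100101 = 0x77E5 (16 bits → U+77E5).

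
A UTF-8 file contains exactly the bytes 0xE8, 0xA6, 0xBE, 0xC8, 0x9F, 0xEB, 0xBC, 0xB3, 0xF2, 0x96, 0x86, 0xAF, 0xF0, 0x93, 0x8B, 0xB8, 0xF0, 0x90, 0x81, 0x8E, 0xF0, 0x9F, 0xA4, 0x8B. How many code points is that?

7

Byte at offset 0: 0xE8 = 11101000 → 3-byte char (#1). Advance 3.
Byte at offset 3: 0xC8 = 11001000 → 2-byte char (#2). Advance 2.
Byte at offset 5: 0xEB = 11101011 → 3-byte char (#3). Advance 3.
Byte at offset 8: 0xF2 = 11110010 → 4-byte char (#4). Advance 4.
Byte at offset 12: 0xF0 = 11110000 → 4-byte char (#5). Advance 4.
Byte at offset 16: 0xF0 = 11110000 → 4-byte char (#6). Advance 4.
Byte at offset 20: 0xF0 = 11110000 → 4-byte char (#7). Advance 4.
Reached end at offset 24 after 7 code points.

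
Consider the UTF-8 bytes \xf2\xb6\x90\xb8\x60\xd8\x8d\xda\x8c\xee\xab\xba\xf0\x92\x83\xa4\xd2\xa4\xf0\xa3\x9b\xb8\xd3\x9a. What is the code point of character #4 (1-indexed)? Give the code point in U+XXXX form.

U+068C

Offset 0: leading byte 0xF2 = 11110010 → 4-byte char #1 = F2 B6 90 B8.
Offset 4: leading byte 0x60 = 01100000 → 1-byte char #2 = 60.
Offset 5: leading byte 0xD8 = 11011000 → 2-byte char #3 = D8 8D.
Offset 7: leading byte 0xDA = 11011010 → 2-byte char #4 = DA 8C.
Leading byte 0xDA = 11011010 matches 110xxxxx → 2-byte sequence.
Byte 1: 0xDA = 11011010, payload 11010 (5 bits).
Byte 2: 0x8C = 10001100 (10xxxxxx ✓), payload 001100.
Concatenate: 11010001100 = 0x68C (11 bits → U+068C).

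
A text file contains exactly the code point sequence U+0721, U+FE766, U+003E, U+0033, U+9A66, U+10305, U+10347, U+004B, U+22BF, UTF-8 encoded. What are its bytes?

DC A1 F3 BE 9D A6 3E 33 E9 A9 A6 F0 90 8C 85 F0 90 8D 87 4B E2 8A BF

U+0721: 2-byte form → DC A1.
U+FE766: 4-byte form → F3 BE 9D A6.
U+003E: 1-byte form → 3E.
U+0033: 1-byte form → 33.
U+9A66: 3-byte form → E9 A9 A6.
U+10305: 4-byte form → F0 90 8C 85.
U+10347: 4-byte form → F0 90 8D 87.
U+004B: 1-byte form → 4B.
U+22BF: 3-byte form → E2 8A BF.
Concatenated (23 bytes): DC A1 F3 BE 9D A6 3E 33 E9 A9 A6 F0 90 8C 85 F0 90 8D 87 4B E2 8A BF.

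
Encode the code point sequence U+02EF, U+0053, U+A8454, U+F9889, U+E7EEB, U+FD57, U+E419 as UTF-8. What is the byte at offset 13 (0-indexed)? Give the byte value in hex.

U+02EF → 2-byte form CB AF at offsets 0–1.
U+0053 → 1-byte form 53 at offsets 2–2.
U+A8454 → 4-byte form F2 A8 91 94 at offsets 3–6.
U+F9889 → 4-byte form F3 B9 A2 89 at offsets 7–10.
U+E7EEB → 4-byte form F3 A7 BB AB at offsets 11–14.
Offset 13 falls in char 5's range; it's byte 3 of F3 A7 BB AB = 0xBB.

0xBB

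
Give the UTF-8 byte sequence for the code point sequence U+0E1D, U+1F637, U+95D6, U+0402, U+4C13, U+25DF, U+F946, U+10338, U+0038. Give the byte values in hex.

E0 B8 9D F0 9F 98 B7 E9 97 96 D0 82 E4 B0 93 E2 97 9F EF A5 86 F0 90 8C B8 38

U+0E1D: 3-byte form → E0 B8 9D.
U+1F637: 4-byte form → F0 9F 98 B7.
U+95D6: 3-byte form → E9 97 96.
U+0402: 2-byte form → D0 82.
U+4C13: 3-byte form → E4 B0 93.
U+25DF: 3-byte form → E2 97 9F.
U+F946: 3-byte form → EF A5 86.
U+10338: 4-byte form → F0 90 8C B8.
U+0038: 1-byte form → 38.
Concatenated (26 bytes): E0 B8 9D F0 9F 98 B7 E9 97 96 D0 82 E4 B0 93 E2 97 9F EF A5 86 F0 90 8C B8 38.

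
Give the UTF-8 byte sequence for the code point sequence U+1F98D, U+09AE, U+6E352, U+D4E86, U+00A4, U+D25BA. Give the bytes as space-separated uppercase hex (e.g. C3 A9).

U+1F98D: 4-byte form → F0 9F A6 8D.
U+09AE: 3-byte form → E0 A6 AE.
U+6E352: 4-byte form → F1 AE 8D 92.
U+D4E86: 4-byte form → F3 94 BA 86.
U+00A4: 2-byte form → C2 A4.
U+D25BA: 4-byte form → F3 92 96 BA.
Concatenated (21 bytes): F0 9F A6 8D E0 A6 AE F1 AE 8D 92 F3 94 BA 86 C2 A4 F3 92 96 BA.

F0 9F A6 8D E0 A6 AE F1 AE 8D 92 F3 94 BA 86 C2 A4 F3 92 96 BA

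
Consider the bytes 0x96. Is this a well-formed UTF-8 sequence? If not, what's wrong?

Byte 0x96 = 10010110 has the form 10xxxxxx — a continuation byte — but there is no preceding leading byte.

invalid (continuation byte with no leading byte)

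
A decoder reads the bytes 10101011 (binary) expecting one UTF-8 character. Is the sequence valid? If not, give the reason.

invalid (continuation byte with no leading byte)

Byte 0xAB = 10101011 has the form 10xxxxxx — a continuation byte — but there is no preceding leading byte.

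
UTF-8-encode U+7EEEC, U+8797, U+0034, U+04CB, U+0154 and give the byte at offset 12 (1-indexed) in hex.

1-indexed offset 12 is 0-indexed offset 11.
U+7EEEC → 4-byte form F1 BE BB AC at offsets 0–3.
U+8797 → 3-byte form E8 9E 97 at offsets 4–6.
U+0034 → 1-byte form 34 at offsets 7–7.
U+04CB → 2-byte form D3 8B at offsets 8–9.
U+0154 → 2-byte form C5 94 at offsets 10–11.
Offset 11 falls in char 5's range; it's byte 2 of C5 94 = 0x94.

0x94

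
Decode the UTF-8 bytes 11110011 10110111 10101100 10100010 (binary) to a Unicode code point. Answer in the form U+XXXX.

U+F7B22

Leading byte 0xF3 = 11110011 matches 11110xxx → 4-byte sequence.
Byte 1: 0xF3 = 11110011, payload 011 (3 bits).
Byte 2: 0xB7 = 10110111 (10xxxxxx ✓), payload 110111.
Byte 3: 0xAC = 10101100 (10xxxxxx ✓), payload 101100.
Byte 4: 0xA2 = 10100010 (10xxxxxx ✓), payload 100010.
Concatenate: 011110111101100100010 = 0xF7B22 (21 bits → U+F7B22).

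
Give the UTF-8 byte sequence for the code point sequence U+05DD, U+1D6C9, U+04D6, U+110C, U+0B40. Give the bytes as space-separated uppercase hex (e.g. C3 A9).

D7 9D F0 9D 9B 89 D3 96 E1 84 8C E0 AD 80

U+05DD: 2-byte form → D7 9D.
U+1D6C9: 4-byte form → F0 9D 9B 89.
U+04D6: 2-byte form → D3 96.
U+110C: 3-byte form → E1 84 8C.
U+0B40: 3-byte form → E0 AD 80.
Concatenated (14 bytes): D7 9D F0 9D 9B 89 D3 96 E1 84 8C E0 AD 80.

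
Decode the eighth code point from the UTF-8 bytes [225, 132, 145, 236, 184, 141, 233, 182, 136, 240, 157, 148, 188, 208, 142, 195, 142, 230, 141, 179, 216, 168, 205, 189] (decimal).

Offset 0: leading byte 0xE1 = 11100001 → 3-byte char #1 = E1 84 91.
Offset 3: leading byte 0xEC = 11101100 → 3-byte char #2 = EC B8 8D.
Offset 6: leading byte 0xE9 = 11101001 → 3-byte char #3 = E9 B6 88.
Offset 9: leading byte 0xF0 = 11110000 → 4-byte char #4 = F0 9D 94 BC.
Offset 13: leading byte 0xD0 = 11010000 → 2-byte char #5 = D0 8E.
Offset 15: leading byte 0xC3 = 11000011 → 2-byte char #6 = C3 8E.
Offset 17: leading byte 0xE6 = 11100110 → 3-byte char #7 = E6 8D B3.
Offset 20: leading byte 0xD8 = 11011000 → 2-byte char #8 = D8 A8.
Leading byte 0xD8 = 11011000 matches 110xxxxx → 2-byte sequence.
Byte 1: 0xD8 = 11011000, payload 11000 (5 bits).
Byte 2: 0xA8 = 10101000 (10xxxxxx ✓), payload 101000.
Concatenate: 11000101000 = 0x628 (11 bits → U+0628).

U+0628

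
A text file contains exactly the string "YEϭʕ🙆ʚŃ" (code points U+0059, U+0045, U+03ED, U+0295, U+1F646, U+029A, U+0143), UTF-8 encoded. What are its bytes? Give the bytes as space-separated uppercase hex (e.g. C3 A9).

U+0059: 1-byte form → 59.
U+0045: 1-byte form → 45.
U+03ED: 2-byte form → CF AD.
U+0295: 2-byte form → CA 95.
U+1F646: 4-byte form → F0 9F 99 86.
U+029A: 2-byte form → CA 9A.
U+0143: 2-byte form → C5 83.
Concatenated (14 bytes): 59 45 CF AD CA 95 F0 9F 99 86 CA 9A C5 83.

59 45 CF AD CA 95 F0 9F 99 86 CA 9A C5 83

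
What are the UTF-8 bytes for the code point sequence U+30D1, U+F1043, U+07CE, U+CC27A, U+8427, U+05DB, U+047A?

U+30D1: 3-byte form → E3 83 91.
U+F1043: 4-byte form → F3 B1 81 83.
U+07CE: 2-byte form → DF 8E.
U+CC27A: 4-byte form → F3 8C 89 BA.
U+8427: 3-byte form → E8 90 A7.
U+05DB: 2-byte form → D7 9B.
U+047A: 2-byte form → D1 BA.
Concatenated (20 bytes): E3 83 91 F3 B1 81 83 DF 8E F3 8C 89 BA E8 90 A7 D7 9B D1 BA.

E3 83 91 F3 B1 81 83 DF 8E F3 8C 89 BA E8 90 A7 D7 9B D1 BA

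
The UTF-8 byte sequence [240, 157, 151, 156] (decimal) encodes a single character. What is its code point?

Leading byte 0xF0 = 11110000 matches 11110xxx → 4-byte sequence.
Byte 1: 0xF0 = 11110000, payload 000 (3 bits).
Byte 2: 0x9D = 10011101 (10xxxxxx ✓), payload 011101.
Byte 3: 0x97 = 10010111 (10xxxxxx ✓), payload 010111.
Byte 4: 0x9C = 10011100 (10xxxxxx ✓), payload 011100.
Concatenate: 000011101010111011100 = 0x1D5DC (21 bits → U+1D5DC).

U+1D5DC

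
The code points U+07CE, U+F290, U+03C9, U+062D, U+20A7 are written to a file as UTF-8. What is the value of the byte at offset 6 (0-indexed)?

0x89

U+07CE → 2-byte form DF 8E at offsets 0–1.
U+F290 → 3-byte form EF 8A 90 at offsets 2–4.
U+03C9 → 2-byte form CF 89 at offsets 5–6.
Offset 6 falls in char 3's range; it's byte 2 of CF 89 = 0x89.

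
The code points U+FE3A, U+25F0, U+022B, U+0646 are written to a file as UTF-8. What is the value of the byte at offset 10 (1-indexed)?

1-indexed offset 10 is 0-indexed offset 9.
U+FE3A → 3-byte form EF B8 BA at offsets 0–2.
U+25F0 → 3-byte form E2 97 B0 at offsets 3–5.
U+022B → 2-byte form C8 AB at offsets 6–7.
U+0646 → 2-byte form D9 86 at offsets 8–9.
Offset 9 falls in char 4's range; it's byte 2 of D9 86 = 0x86.

0x86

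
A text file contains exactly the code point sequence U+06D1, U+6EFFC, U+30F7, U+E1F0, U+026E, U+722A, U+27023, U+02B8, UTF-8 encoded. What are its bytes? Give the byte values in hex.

U+06D1: 2-byte form → DB 91.
U+6EFFC: 4-byte form → F1 AE BF BC.
U+30F7: 3-byte form → E3 83 B7.
U+E1F0: 3-byte form → EE 87 B0.
U+026E: 2-byte form → C9 AE.
U+722A: 3-byte form → E7 88 AA.
U+27023: 4-byte form → F0 A7 80 A3.
U+02B8: 2-byte form → CA B8.
Concatenated (23 bytes): DB 91 F1 AE BF BC E3 83 B7 EE 87 B0 C9 AE E7 88 AA F0 A7 80 A3 CA B8.

DB 91 F1 AE BF BC E3 83 B7 EE 87 B0 C9 AE E7 88 AA F0 A7 80 A3 CA B8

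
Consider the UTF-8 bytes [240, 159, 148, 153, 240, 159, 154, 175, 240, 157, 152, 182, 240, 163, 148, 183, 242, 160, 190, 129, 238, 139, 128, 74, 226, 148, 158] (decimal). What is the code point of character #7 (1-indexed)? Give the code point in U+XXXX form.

U+004A

Offset 0: leading byte 0xF0 = 11110000 → 4-byte char #1 = F0 9F 94 99.
Offset 4: leading byte 0xF0 = 11110000 → 4-byte char #2 = F0 9F 9A AF.
Offset 8: leading byte 0xF0 = 11110000 → 4-byte char #3 = F0 9D 98 B6.
Offset 12: leading byte 0xF0 = 11110000 → 4-byte char #4 = F0 A3 94 B7.
Offset 16: leading byte 0xF2 = 11110010 → 4-byte char #5 = F2 A0 BE 81.
Offset 20: leading byte 0xEE = 11101110 → 3-byte char #6 = EE 8B 80.
Offset 23: leading byte 0x4A = 01001010 → 1-byte char #7 = 4A.
Leading byte 0x4A = 01001010 matches 0xxxxxxx → 1-byte sequence.
Byte 1: 0x4A = 01001010, payload 1001010 (7 bits).
Concatenate: 1001010 = 0x4A (7 bits → U+004A).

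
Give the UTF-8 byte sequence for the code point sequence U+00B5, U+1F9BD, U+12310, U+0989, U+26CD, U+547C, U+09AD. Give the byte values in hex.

U+00B5: 2-byte form → C2 B5.
U+1F9BD: 4-byte form → F0 9F A6 BD.
U+12310: 4-byte form → F0 92 8C 90.
U+0989: 3-byte form → E0 A6 89.
U+26CD: 3-byte form → E2 9B 8D.
U+547C: 3-byte form → E5 91 BC.
U+09AD: 3-byte form → E0 A6 AD.
Concatenated (22 bytes): C2 B5 F0 9F A6 BD F0 92 8C 90 E0 A6 89 E2 9B 8D E5 91 BC E0 A6 AD.

C2 B5 F0 9F A6 BD F0 92 8C 90 E0 A6 89 E2 9B 8D E5 91 BC E0 A6 AD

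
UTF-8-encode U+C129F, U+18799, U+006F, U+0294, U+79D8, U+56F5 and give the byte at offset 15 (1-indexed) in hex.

1-indexed offset 15 is 0-indexed offset 14.
U+C129F → 4-byte form F3 81 8A 9F at offsets 0–3.
U+18799 → 4-byte form F0 98 9E 99 at offsets 4–7.
U+006F → 1-byte form 6F at offsets 8–8.
U+0294 → 2-byte form CA 94 at offsets 9–10.
U+79D8 → 3-byte form E7 A7 98 at offsets 11–13.
U+56F5 → 3-byte form E5 9B B5 at offsets 14–16.
Offset 14 falls in char 6's range; it's byte 1 of E5 9B B5 = 0xE5.

0xE5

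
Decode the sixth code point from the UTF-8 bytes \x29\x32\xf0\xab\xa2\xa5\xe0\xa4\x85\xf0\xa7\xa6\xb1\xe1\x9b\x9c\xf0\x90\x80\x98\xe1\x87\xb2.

Offset 0: leading byte 0x29 = 00101001 → 1-byte char #1 = 29.
Offset 1: leading byte 0x32 = 00110010 → 1-byte char #2 = 32.
Offset 2: leading byte 0xF0 = 11110000 → 4-byte char #3 = F0 AB A2 A5.
Offset 6: leading byte 0xE0 = 11100000 → 3-byte char #4 = E0 A4 85.
Offset 9: leading byte 0xF0 = 11110000 → 4-byte char #5 = F0 A7 A6 B1.
Offset 13: leading byte 0xE1 = 11100001 → 3-byte char #6 = E1 9B 9C.
Leading byte 0xE1 = 11100001 matches 1110xxxx → 3-byte sequence.
Byte 1: 0xE1 = 11100001, payload 0001 (4 bits).
Byte 2: 0x9B = 10011011 (10xxxxxx ✓), payload 011011.
Byte 3: 0x9C = 10011100 (10xxxxxx ✓), payload 011100.
Concatenate: 0001011011011100 = 0x16DC (16 bits → U+16DC).

U+16DC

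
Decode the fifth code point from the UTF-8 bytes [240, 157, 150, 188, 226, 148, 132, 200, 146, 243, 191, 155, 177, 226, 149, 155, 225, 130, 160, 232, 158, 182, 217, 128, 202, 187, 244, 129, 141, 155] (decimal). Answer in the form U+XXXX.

U+255B

Offset 0: leading byte 0xF0 = 11110000 → 4-byte char #1 = F0 9D 96 BC.
Offset 4: leading byte 0xE2 = 11100010 → 3-byte char #2 = E2 94 84.
Offset 7: leading byte 0xC8 = 11001000 → 2-byte char #3 = C8 92.
Offset 9: leading byte 0xF3 = 11110011 → 4-byte char #4 = F3 BF 9B B1.
Offset 13: leading byte 0xE2 = 11100010 → 3-byte char #5 = E2 95 9B.
Leading byte 0xE2 = 11100010 matches 1110xxxx → 3-byte sequence.
Byte 1: 0xE2 = 11100010, payload 0010 (4 bits).
Byte 2: 0x95 = 10010101 (10xxxxxx ✓), payload 010101.
Byte 3: 0x9B = 10011011 (10xxxxxx ✓), payload 011011.
Concatenate: 0010010101011011 = 0x255B (16 bits → U+255B).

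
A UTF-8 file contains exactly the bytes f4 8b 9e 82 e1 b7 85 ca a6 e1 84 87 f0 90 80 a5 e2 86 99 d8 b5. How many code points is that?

7

Byte at offset 0: 0xF4 = 11110100 → 4-byte char (#1). Advance 4.
Byte at offset 4: 0xE1 = 11100001 → 3-byte char (#2). Advance 3.
Byte at offset 7: 0xCA = 11001010 → 2-byte char (#3). Advance 2.
Byte at offset 9: 0xE1 = 11100001 → 3-byte char (#4). Advance 3.
Byte at offset 12: 0xF0 = 11110000 → 4-byte char (#5). Advance 4.
Byte at offset 16: 0xE2 = 11100010 → 3-byte char (#6). Advance 3.
Byte at offset 19: 0xD8 = 11011000 → 2-byte char (#7). Advance 2.
Reached end at offset 21 after 7 code points.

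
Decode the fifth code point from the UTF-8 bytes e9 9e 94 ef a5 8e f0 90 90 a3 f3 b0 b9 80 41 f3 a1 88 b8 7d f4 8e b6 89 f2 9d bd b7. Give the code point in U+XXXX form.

Offset 0: leading byte 0xE9 = 11101001 → 3-byte char #1 = E9 9E 94.
Offset 3: leading byte 0xEF = 11101111 → 3-byte char #2 = EF A5 8E.
Offset 6: leading byte 0xF0 = 11110000 → 4-byte char #3 = F0 90 90 A3.
Offset 10: leading byte 0xF3 = 11110011 → 4-byte char #4 = F3 B0 B9 80.
Offset 14: leading byte 0x41 = 01000001 → 1-byte char #5 = 41.
Leading byte 0x41 = 01000001 matches 0xxxxxxx → 1-byte sequence.
Byte 1: 0x41 = 01000001, payload 1000001 (7 bits).
Concatenate: 1000001 = 0x41 (7 bits → U+0041).

U+0041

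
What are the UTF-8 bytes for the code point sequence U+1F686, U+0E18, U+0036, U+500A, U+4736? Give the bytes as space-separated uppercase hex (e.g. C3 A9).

U+1F686: 4-byte form → F0 9F 9A 86.
U+0E18: 3-byte form → E0 B8 98.
U+0036: 1-byte form → 36.
U+500A: 3-byte form → E5 80 8A.
U+4736: 3-byte form → E4 9C B6.
Concatenated (14 bytes): F0 9F 9A 86 E0 B8 98 36 E5 80 8A E4 9C B6.

F0 9F 9A 86 E0 B8 98 36 E5 80 8A E4 9C B6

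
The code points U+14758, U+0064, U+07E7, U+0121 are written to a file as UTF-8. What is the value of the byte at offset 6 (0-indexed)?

0xA7

U+14758 → 4-byte form F0 94 9D 98 at offsets 0–3.
U+0064 → 1-byte form 64 at offsets 4–4.
U+07E7 → 2-byte form DF A7 at offsets 5–6.
Offset 6 falls in char 3's range; it's byte 2 of DF A7 = 0xA7.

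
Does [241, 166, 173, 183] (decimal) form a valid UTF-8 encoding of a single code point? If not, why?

valid

Leading byte 0xF1 = 11110001 → 4-byte form.
Continuation bytes 0xA6=10100110, 0xAD=10101101, 0xB7=10110111 all match 10xxxxxx.
Decoded value 0x66B77 is ≥ 0x10000 (shortest form) and not a surrogate.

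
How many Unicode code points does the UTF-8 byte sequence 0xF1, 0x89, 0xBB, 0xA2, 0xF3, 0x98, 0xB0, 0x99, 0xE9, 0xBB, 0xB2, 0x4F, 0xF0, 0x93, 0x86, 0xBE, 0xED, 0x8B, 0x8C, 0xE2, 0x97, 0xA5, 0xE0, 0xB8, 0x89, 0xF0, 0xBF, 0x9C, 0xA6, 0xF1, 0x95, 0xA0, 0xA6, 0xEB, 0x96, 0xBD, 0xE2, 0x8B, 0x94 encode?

12

Byte at offset 0: 0xF1 = 11110001 → 4-byte char (#1). Advance 4.
Byte at offset 4: 0xF3 = 11110011 → 4-byte char (#2). Advance 4.
Byte at offset 8: 0xE9 = 11101001 → 3-byte char (#3). Advance 3.
Byte at offset 11: 0x4F = 01001111 → 1-byte char (#4). Advance 1.
Byte at offset 12: 0xF0 = 11110000 → 4-byte char (#5). Advance 4.
Byte at offset 16: 0xED = 11101101 → 3-byte char (#6). Advance 3.
Byte at offset 19: 0xE2 = 11100010 → 3-byte char (#7). Advance 3.
Byte at offset 22: 0xE0 = 11100000 → 3-byte char (#8). Advance 3.
Byte at offset 25: 0xF0 = 11110000 → 4-byte char (#9). Advance 4.
Byte at offset 29: 0xF1 = 11110001 → 4-byte char (#10). Advance 4.
Byte at offset 33: 0xEB = 11101011 → 3-byte char (#11). Advance 3.
Byte at offset 36: 0xE2 = 11100010 → 3-byte char (#12). Advance 3.
Reached end at offset 39 after 12 code points.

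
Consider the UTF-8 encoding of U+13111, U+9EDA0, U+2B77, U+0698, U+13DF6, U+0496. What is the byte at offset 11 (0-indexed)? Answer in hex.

0xDA

U+13111 → 4-byte form F0 93 84 91 at offsets 0–3.
U+9EDA0 → 4-byte form F2 9E B6 A0 at offsets 4–7.
U+2B77 → 3-byte form E2 AD B7 at offsets 8–10.
U+0698 → 2-byte form DA 98 at offsets 11–12.
Offset 11 falls in char 4's range; it's byte 1 of DA 98 = 0xDA.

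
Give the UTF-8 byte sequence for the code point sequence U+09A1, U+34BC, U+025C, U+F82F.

E0 A6 A1 E3 92 BC C9 9C EF A0 AF

U+09A1: 3-byte form → E0 A6 A1.
U+34BC: 3-byte form → E3 92 BC.
U+025C: 2-byte form → C9 9C.
U+F82F: 3-byte form → EF A0 AF.
Concatenated (11 bytes): E0 A6 A1 E3 92 BC C9 9C EF A0 AF.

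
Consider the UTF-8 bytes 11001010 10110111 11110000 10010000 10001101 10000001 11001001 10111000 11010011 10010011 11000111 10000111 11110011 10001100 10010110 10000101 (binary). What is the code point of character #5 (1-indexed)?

U+01C7

Offset 0: leading byte 0xCA = 11001010 → 2-byte char #1 = CA B7.
Offset 2: leading byte 0xF0 = 11110000 → 4-byte char #2 = F0 90 8D 81.
Offset 6: leading byte 0xC9 = 11001001 → 2-byte char #3 = C9 B8.
Offset 8: leading byte 0xD3 = 11010011 → 2-byte char #4 = D3 93.
Offset 10: leading byte 0xC7 = 11000111 → 2-byte char #5 = C7 87.
Leading byte 0xC7 = 11000111 matches 110xxxxx → 2-byte sequence.
Byte 1: 0xC7 = 11000111, payload 00111 (5 bits).
Byte 2: 0x87 = 10000111 (10xxxxxx ✓), payload 000111.
Concatenate: 00111000111 = 0x1C7 (11 bits → U+01C7).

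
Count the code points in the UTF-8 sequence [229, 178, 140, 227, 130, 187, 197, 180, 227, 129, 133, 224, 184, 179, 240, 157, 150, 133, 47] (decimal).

Byte at offset 0: 0xE5 = 11100101 → 3-byte char (#1). Advance 3.
Byte at offset 3: 0xE3 = 11100011 → 3-byte char (#2). Advance 3.
Byte at offset 6: 0xC5 = 11000101 → 2-byte char (#3). Advance 2.
Byte at offset 8: 0xE3 = 11100011 → 3-byte char (#4). Advance 3.
Byte at offset 11: 0xE0 = 11100000 → 3-byte char (#5). Advance 3.
Byte at offset 14: 0xF0 = 11110000 → 4-byte char (#6). Advance 4.
Byte at offset 18: 0x2F = 00101111 → 1-byte char (#7). Advance 1.
Reached end at offset 19 after 7 code points.

7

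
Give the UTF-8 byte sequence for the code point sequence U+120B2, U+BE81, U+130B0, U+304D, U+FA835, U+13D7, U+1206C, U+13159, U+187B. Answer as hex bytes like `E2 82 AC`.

F0 92 82 B2 EB BA 81 F0 93 82 B0 E3 81 8D F3 BA A0 B5 E1 8F 97 F0 92 81 AC F0 93 85 99 E1 A1 BB

U+120B2: 4-byte form → F0 92 82 B2.
U+BE81: 3-byte form → EB BA 81.
U+130B0: 4-byte form → F0 93 82 B0.
U+304D: 3-byte form → E3 81 8D.
U+FA835: 4-byte form → F3 BA A0 B5.
U+13D7: 3-byte form → E1 8F 97.
U+1206C: 4-byte form → F0 92 81 AC.
U+13159: 4-byte form → F0 93 85 99.
U+187B: 3-byte form → E1 A1 BB.
Concatenated (32 bytes): F0 92 82 B2 EB BA 81 F0 93 82 B0 E3 81 8D F3 BA A0 B5 E1 8F 97 F0 92 81 AC F0 93 85 99 E1 A1 BB.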